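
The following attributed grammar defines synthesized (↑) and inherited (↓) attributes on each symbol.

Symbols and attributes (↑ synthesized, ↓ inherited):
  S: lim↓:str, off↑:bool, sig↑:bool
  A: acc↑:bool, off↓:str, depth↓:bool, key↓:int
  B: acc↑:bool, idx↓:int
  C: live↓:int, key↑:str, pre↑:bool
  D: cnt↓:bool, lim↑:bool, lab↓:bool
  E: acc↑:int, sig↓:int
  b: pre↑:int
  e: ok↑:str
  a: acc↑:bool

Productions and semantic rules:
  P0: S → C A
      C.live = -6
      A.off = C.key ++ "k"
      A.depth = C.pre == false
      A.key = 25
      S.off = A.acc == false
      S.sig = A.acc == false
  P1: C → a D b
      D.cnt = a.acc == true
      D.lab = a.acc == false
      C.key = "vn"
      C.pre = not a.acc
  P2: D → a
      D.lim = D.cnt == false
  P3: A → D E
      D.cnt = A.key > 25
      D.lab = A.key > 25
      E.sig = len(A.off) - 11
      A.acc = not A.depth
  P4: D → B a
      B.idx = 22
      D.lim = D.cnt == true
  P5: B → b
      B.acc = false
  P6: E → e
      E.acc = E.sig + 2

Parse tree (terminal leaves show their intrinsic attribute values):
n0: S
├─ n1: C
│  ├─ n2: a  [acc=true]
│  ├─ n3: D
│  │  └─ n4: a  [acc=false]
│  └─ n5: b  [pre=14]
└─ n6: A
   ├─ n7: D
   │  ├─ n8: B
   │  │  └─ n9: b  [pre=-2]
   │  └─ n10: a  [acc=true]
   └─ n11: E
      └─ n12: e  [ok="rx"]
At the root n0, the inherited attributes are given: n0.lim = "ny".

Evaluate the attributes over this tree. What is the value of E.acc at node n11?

-6

1. n0.lim = "ny"  [given at root]
2. n1.live = -6  [-6]
3. n2.acc = true  [terminal]
4. n3.cnt = true  [a.acc == true]
5. n3.lab = false  [a.acc == false]
6. n4.acc = false  [terminal]
7. n3.lim = false  [D.cnt == false]
8. n5.pre = 14  [terminal]
9. n1.key = "vn"  ["vn"]
10. n1.pre = false  [not a.acc]
11. n6.off = "vnk"  [C.key ++ "k"]
12. n6.depth = true  [C.pre == false]
13. n6.key = 25  [25]
14. n7.cnt = false  [A.key > 25]
15. n7.lab = false  [A.key > 25]
16. n8.idx = 22  [22]
17. n9.pre = -2  [terminal]
18. n8.acc = false  [false]
19. n10.acc = true  [terminal]
20. n7.lim = false  [D.cnt == true]
21. n11.sig = -8  [len(A.off) - 11]
22. n12.ok = "rx"  [terminal]
23. n11.acc = -6  [E.sig + 2]
24. n6.acc = false  [not A.depth]
25. n0.off = true  [A.acc == false]
26. n0.sig = true  [A.acc == false]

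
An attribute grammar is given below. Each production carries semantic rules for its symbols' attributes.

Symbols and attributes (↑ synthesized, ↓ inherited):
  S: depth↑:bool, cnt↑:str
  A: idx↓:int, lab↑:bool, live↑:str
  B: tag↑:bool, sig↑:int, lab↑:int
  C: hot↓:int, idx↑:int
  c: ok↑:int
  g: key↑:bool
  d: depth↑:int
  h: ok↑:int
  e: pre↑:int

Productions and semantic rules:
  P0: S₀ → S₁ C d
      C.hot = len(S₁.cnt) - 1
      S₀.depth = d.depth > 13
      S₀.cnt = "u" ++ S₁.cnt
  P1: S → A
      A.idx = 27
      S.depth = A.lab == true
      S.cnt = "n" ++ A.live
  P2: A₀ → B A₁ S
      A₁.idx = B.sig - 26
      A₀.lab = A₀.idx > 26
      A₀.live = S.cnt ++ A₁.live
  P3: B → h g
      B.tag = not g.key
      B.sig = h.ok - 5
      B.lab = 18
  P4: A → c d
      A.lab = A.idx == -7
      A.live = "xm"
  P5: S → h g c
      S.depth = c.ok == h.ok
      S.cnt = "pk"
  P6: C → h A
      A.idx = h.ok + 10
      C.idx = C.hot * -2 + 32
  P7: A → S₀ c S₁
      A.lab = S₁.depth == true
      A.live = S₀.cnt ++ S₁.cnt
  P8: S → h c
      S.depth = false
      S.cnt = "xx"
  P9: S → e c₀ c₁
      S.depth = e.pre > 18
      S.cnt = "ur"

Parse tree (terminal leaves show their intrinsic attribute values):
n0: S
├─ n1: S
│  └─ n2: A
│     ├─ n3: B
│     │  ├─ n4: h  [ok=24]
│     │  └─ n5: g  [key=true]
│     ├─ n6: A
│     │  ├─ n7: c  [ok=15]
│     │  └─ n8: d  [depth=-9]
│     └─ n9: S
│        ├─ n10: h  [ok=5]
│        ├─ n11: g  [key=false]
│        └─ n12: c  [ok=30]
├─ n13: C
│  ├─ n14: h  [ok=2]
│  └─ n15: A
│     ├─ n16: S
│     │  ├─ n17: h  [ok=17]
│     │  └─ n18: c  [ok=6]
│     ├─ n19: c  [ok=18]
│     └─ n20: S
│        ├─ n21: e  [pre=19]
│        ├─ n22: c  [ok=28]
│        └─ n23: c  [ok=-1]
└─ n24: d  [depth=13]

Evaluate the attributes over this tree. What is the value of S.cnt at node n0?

"unpkxm"

1. n2.idx = 27  [27]
2. n4.ok = 24  [terminal]
3. n5.key = true  [terminal]
4. n3.tag = false  [not g.key]
5. n3.sig = 19  [h.ok - 5]
6. n3.lab = 18  [18]
7. n6.idx = -7  [B.sig - 26]
8. n7.ok = 15  [terminal]
9. n8.depth = -9  [terminal]
10. n6.lab = true  [A.idx == -7]
11. n6.live = "xm"  ["xm"]
12. n10.ok = 5  [terminal]
13. n11.key = false  [terminal]
14. n12.ok = 30  [terminal]
15. n9.depth = false  [c.ok == h.ok]
16. n9.cnt = "pk"  ["pk"]
17. n2.lab = true  [A₀.idx > 26]
18. n2.live = "pkxm"  [S.cnt ++ A₁.live]
19. n1.depth = true  [A.lab == true]
20. n1.cnt = "npkxm"  ["n" ++ A.live]
21. n13.hot = 4  [len(S₁.cnt) - 1]
22. n14.ok = 2  [terminal]
23. n15.idx = 12  [h.ok + 10]
24. n17.ok = 17  [terminal]
25. n18.ok = 6  [terminal]
26. n16.depth = false  [false]
27. n16.cnt = "xx"  ["xx"]
28. n19.ok = 18  [terminal]
29. n21.pre = 19  [terminal]
30. n22.ok = 28  [terminal]
31. n23.ok = -1  [terminal]
32. n20.depth = true  [e.pre > 18]
33. n20.cnt = "ur"  ["ur"]
34. n15.lab = true  [S₁.depth == true]
35. n15.live = "xxur"  [S₀.cnt ++ S₁.cnt]
36. n13.idx = 24  [C.hot * -2 + 32]
37. n24.depth = 13  [terminal]
38. n0.depth = false  [d.depth > 13]
39. n0.cnt = "unpkxm"  ["u" ++ S₁.cnt]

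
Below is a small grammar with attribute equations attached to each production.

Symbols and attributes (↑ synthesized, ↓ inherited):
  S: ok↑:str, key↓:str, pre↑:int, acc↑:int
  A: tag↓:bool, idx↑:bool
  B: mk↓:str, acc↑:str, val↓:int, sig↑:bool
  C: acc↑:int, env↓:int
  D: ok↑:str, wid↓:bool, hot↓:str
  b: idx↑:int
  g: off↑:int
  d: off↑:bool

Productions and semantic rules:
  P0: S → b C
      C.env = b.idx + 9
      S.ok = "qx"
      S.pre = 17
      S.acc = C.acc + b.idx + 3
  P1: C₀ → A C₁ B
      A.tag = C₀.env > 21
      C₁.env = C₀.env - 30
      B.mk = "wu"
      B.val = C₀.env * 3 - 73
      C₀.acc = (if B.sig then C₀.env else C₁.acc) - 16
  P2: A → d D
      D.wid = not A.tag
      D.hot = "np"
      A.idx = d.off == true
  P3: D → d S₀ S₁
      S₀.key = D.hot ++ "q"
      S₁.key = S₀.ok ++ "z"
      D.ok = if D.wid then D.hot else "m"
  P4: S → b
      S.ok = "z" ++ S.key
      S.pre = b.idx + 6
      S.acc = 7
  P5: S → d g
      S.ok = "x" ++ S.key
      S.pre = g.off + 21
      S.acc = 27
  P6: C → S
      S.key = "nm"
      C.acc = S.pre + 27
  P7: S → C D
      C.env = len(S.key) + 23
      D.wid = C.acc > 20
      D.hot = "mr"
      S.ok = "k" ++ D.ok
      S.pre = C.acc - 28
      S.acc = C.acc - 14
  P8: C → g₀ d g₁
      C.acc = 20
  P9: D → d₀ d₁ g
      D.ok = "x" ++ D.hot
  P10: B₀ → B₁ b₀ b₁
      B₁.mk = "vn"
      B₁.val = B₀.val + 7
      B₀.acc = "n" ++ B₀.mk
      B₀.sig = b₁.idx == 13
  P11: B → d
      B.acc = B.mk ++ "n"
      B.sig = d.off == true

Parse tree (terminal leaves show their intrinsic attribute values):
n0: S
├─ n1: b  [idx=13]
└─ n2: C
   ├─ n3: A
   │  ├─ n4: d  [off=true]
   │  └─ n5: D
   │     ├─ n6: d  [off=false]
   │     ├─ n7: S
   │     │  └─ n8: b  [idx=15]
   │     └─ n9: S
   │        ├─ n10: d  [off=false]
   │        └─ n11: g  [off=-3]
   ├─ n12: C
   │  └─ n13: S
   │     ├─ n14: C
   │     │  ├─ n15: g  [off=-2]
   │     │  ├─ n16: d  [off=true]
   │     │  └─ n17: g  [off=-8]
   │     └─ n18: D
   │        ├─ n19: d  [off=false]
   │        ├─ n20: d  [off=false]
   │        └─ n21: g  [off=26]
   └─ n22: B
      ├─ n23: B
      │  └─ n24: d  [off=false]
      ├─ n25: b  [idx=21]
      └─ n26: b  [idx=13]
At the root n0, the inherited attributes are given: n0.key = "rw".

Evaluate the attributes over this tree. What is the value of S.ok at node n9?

"xznpqz"

1. n0.key = "rw"  [given at root]
2. n1.idx = 13  [terminal]
3. n2.env = 22  [b.idx + 9]
4. n3.tag = true  [C₀.env > 21]
5. n4.off = true  [terminal]
6. n5.wid = false  [not A.tag]
7. n5.hot = "np"  ["np"]
8. n6.off = false  [terminal]
9. n7.key = "npq"  [D.hot ++ "q"]
10. n8.idx = 15  [terminal]
11. n7.ok = "znpq"  ["z" ++ S.key]
12. n7.pre = 21  [b.idx + 6]
13. n7.acc = 7  [7]
14. n9.key = "znpqz"  [S₀.ok ++ "z"]
15. n10.off = false  [terminal]
16. n11.off = -3  [terminal]
17. n9.ok = "xznpqz"  ["x" ++ S.key]
18. n9.pre = 18  [g.off + 21]
19. n9.acc = 27  [27]
20. n5.ok = "m"  [if D.wid then D.hot else "m"]
21. n3.idx = true  [d.off == true]
22. n12.env = -8  [C₀.env - 30]
23. n13.key = "nm"  ["nm"]
24. n14.env = 25  [len(S.key) + 23]
25. n15.off = -2  [terminal]
26. n16.off = true  [terminal]
27. n17.off = -8  [terminal]
28. n14.acc = 20  [20]
29. n18.wid = false  [C.acc > 20]
30. n18.hot = "mr"  ["mr"]
31. n19.off = false  [terminal]
32. n20.off = false  [terminal]
33. n21.off = 26  [terminal]
34. n18.ok = "xmr"  ["x" ++ D.hot]
35. n13.ok = "kxmr"  ["k" ++ D.ok]
36. n13.pre = -8  [C.acc - 28]
37. n13.acc = 6  [C.acc - 14]
38. n12.acc = 19  [S.pre + 27]
39. n22.mk = "wu"  ["wu"]
40. n22.val = -7  [C₀.env * 3 - 73]
41. n23.mk = "vn"  ["vn"]
42. n23.val = 0  [B₀.val + 7]
43. n24.off = false  [terminal]
44. n23.acc = "vnn"  [B.mk ++ "n"]
45. n23.sig = false  [d.off == true]
46. n25.idx = 21  [terminal]
47. n26.idx = 13  [terminal]
48. n22.acc = "nwu"  ["n" ++ B₀.mk]
49. n22.sig = true  [b₁.idx == 13]
50. n2.acc = 6  [(if B.sig then C₀.env else C₁.acc) - 16]
51. n0.ok = "qx"  ["qx"]
52. n0.pre = 17  [17]
53. n0.acc = 22  [C.acc + b.idx + 3]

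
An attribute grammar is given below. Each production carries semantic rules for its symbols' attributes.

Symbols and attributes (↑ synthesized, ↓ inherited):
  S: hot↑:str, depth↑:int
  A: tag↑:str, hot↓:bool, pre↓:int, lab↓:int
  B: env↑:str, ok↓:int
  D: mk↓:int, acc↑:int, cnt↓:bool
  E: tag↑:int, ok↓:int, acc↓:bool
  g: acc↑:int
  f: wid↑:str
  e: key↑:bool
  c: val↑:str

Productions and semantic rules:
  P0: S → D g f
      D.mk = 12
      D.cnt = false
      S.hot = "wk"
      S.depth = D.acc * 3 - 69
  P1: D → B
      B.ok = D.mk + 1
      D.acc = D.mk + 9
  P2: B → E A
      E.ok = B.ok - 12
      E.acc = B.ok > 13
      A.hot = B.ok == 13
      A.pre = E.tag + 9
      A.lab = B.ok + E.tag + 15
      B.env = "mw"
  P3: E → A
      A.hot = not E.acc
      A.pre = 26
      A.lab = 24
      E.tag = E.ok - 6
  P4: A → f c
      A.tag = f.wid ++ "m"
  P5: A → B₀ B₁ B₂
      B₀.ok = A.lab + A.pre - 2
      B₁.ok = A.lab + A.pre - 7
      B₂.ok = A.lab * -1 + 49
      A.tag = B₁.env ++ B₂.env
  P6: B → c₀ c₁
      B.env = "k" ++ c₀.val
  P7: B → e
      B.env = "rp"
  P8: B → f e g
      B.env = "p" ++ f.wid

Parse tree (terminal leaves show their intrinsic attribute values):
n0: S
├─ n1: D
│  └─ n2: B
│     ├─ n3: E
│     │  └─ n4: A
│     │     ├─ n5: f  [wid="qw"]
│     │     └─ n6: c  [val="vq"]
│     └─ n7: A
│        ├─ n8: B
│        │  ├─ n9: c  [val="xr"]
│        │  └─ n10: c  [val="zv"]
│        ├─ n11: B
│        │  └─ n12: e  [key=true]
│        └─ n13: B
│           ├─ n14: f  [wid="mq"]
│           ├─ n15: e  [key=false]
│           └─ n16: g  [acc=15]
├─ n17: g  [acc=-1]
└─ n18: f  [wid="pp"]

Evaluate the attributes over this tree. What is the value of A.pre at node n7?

1. n1.mk = 12  [12]
2. n1.cnt = false  [false]
3. n2.ok = 13  [D.mk + 1]
4. n3.ok = 1  [B.ok - 12]
5. n3.acc = false  [B.ok > 13]
6. n4.hot = true  [not E.acc]
7. n4.pre = 26  [26]
8. n4.lab = 24  [24]
9. n5.wid = "qw"  [terminal]
10. n6.val = "vq"  [terminal]
11. n4.tag = "qwm"  [f.wid ++ "m"]
12. n3.tag = -5  [E.ok - 6]
13. n7.hot = true  [B.ok == 13]
14. n7.pre = 4  [E.tag + 9]
15. n7.lab = 23  [B.ok + E.tag + 15]
16. n8.ok = 25  [A.lab + A.pre - 2]
17. n9.val = "xr"  [terminal]
18. n10.val = "zv"  [terminal]
19. n8.env = "kxr"  ["k" ++ c₀.val]
20. n11.ok = 20  [A.lab + A.pre - 7]
21. n12.key = true  [terminal]
22. n11.env = "rp"  ["rp"]
23. n13.ok = 26  [A.lab * -1 + 49]
24. n14.wid = "mq"  [terminal]
25. n15.key = false  [terminal]
26. n16.acc = 15  [terminal]
27. n13.env = "pmq"  ["p" ++ f.wid]
28. n7.tag = "rppmq"  [B₁.env ++ B₂.env]
29. n2.env = "mw"  ["mw"]
30. n1.acc = 21  [D.mk + 9]
31. n17.acc = -1  [terminal]
32. n18.wid = "pp"  [terminal]
33. n0.hot = "wk"  ["wk"]
34. n0.depth = -6  [D.acc * 3 - 69]

4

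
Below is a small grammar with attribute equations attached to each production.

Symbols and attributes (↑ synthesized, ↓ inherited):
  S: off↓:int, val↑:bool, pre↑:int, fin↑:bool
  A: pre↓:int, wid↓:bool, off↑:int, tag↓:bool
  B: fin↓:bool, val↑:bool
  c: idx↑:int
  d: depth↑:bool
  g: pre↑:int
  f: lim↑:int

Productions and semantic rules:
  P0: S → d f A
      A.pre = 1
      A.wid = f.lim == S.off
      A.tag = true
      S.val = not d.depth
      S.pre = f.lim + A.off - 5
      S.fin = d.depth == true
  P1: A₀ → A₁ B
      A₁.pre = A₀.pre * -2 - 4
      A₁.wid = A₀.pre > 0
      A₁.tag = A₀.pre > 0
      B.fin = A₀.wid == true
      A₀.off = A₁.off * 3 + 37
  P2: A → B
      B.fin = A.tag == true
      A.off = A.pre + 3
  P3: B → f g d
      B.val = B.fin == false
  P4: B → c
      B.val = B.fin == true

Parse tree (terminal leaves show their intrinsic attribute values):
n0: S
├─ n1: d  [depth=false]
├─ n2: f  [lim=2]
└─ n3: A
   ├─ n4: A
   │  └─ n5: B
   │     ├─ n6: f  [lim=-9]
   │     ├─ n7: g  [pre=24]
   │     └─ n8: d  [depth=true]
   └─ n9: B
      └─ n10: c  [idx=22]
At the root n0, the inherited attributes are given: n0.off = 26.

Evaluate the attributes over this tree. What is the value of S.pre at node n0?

1. n0.off = 26  [given at root]
2. n1.depth = false  [terminal]
3. n2.lim = 2  [terminal]
4. n3.pre = 1  [1]
5. n3.wid = false  [f.lim == S.off]
6. n3.tag = true  [true]
7. n4.pre = -6  [A₀.pre * -2 - 4]
8. n4.wid = true  [A₀.pre > 0]
9. n4.tag = true  [A₀.pre > 0]
10. n5.fin = true  [A.tag == true]
11. n6.lim = -9  [terminal]
12. n7.pre = 24  [terminal]
13. n8.depth = true  [terminal]
14. n5.val = false  [B.fin == false]
15. n4.off = -3  [A.pre + 3]
16. n9.fin = false  [A₀.wid == true]
17. n10.idx = 22  [terminal]
18. n9.val = false  [B.fin == true]
19. n3.off = 28  [A₁.off * 3 + 37]
20. n0.val = true  [not d.depth]
21. n0.pre = 25  [f.lim + A.off - 5]
22. n0.fin = false  [d.depth == true]

25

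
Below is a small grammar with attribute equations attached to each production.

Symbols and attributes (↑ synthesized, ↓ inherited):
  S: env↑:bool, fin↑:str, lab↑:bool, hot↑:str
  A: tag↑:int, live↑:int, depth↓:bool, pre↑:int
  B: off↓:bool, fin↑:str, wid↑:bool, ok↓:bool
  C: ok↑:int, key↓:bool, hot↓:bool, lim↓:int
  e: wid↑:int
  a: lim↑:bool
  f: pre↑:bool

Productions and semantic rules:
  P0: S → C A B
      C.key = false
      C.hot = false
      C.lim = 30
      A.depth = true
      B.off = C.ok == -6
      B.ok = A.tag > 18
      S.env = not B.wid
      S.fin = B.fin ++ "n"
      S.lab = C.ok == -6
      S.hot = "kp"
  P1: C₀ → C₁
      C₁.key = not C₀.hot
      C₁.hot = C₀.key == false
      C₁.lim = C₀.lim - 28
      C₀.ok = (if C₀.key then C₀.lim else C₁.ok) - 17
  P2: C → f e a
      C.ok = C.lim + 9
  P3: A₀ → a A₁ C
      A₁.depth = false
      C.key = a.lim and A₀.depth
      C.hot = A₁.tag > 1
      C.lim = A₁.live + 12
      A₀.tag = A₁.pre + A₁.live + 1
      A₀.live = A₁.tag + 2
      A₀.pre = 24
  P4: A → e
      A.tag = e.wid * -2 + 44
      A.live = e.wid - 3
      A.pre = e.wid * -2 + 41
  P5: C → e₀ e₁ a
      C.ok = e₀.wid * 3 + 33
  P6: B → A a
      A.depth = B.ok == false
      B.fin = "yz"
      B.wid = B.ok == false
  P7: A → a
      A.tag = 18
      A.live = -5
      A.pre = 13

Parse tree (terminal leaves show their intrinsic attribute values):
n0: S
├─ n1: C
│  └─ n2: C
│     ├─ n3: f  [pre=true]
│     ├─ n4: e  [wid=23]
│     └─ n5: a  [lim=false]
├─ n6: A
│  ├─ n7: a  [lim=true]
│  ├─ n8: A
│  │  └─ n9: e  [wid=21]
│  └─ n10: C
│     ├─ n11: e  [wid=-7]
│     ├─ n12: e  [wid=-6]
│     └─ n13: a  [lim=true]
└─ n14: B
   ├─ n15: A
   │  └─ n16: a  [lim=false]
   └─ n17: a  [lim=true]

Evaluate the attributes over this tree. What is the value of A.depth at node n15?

true

1. n1.key = false  [false]
2. n1.hot = false  [false]
3. n1.lim = 30  [30]
4. n2.key = true  [not C₀.hot]
5. n2.hot = true  [C₀.key == false]
6. n2.lim = 2  [C₀.lim - 28]
7. n3.pre = true  [terminal]
8. n4.wid = 23  [terminal]
9. n5.lim = false  [terminal]
10. n2.ok = 11  [C.lim + 9]
11. n1.ok = -6  [(if C₀.key then C₀.lim else C₁.ok) - 17]
12. n6.depth = true  [true]
13. n7.lim = true  [terminal]
14. n8.depth = false  [false]
15. n9.wid = 21  [terminal]
16. n8.tag = 2  [e.wid * -2 + 44]
17. n8.live = 18  [e.wid - 3]
18. n8.pre = -1  [e.wid * -2 + 41]
19. n10.key = true  [a.lim and A₀.depth]
20. n10.hot = true  [A₁.tag > 1]
21. n10.lim = 30  [A₁.live + 12]
22. n11.wid = -7  [terminal]
23. n12.wid = -6  [terminal]
24. n13.lim = true  [terminal]
25. n10.ok = 12  [e₀.wid * 3 + 33]
26. n6.tag = 18  [A₁.pre + A₁.live + 1]
27. n6.live = 4  [A₁.tag + 2]
28. n6.pre = 24  [24]
29. n14.off = true  [C.ok == -6]
30. n14.ok = false  [A.tag > 18]
31. n15.depth = true  [B.ok == false]
32. n16.lim = false  [terminal]
33. n15.tag = 18  [18]
34. n15.live = -5  [-5]
35. n15.pre = 13  [13]
36. n17.lim = true  [terminal]
37. n14.fin = "yz"  ["yz"]
38. n14.wid = true  [B.ok == false]
39. n0.env = false  [not B.wid]
40. n0.fin = "yzn"  [B.fin ++ "n"]
41. n0.lab = true  [C.ok == -6]
42. n0.hot = "kp"  ["kp"]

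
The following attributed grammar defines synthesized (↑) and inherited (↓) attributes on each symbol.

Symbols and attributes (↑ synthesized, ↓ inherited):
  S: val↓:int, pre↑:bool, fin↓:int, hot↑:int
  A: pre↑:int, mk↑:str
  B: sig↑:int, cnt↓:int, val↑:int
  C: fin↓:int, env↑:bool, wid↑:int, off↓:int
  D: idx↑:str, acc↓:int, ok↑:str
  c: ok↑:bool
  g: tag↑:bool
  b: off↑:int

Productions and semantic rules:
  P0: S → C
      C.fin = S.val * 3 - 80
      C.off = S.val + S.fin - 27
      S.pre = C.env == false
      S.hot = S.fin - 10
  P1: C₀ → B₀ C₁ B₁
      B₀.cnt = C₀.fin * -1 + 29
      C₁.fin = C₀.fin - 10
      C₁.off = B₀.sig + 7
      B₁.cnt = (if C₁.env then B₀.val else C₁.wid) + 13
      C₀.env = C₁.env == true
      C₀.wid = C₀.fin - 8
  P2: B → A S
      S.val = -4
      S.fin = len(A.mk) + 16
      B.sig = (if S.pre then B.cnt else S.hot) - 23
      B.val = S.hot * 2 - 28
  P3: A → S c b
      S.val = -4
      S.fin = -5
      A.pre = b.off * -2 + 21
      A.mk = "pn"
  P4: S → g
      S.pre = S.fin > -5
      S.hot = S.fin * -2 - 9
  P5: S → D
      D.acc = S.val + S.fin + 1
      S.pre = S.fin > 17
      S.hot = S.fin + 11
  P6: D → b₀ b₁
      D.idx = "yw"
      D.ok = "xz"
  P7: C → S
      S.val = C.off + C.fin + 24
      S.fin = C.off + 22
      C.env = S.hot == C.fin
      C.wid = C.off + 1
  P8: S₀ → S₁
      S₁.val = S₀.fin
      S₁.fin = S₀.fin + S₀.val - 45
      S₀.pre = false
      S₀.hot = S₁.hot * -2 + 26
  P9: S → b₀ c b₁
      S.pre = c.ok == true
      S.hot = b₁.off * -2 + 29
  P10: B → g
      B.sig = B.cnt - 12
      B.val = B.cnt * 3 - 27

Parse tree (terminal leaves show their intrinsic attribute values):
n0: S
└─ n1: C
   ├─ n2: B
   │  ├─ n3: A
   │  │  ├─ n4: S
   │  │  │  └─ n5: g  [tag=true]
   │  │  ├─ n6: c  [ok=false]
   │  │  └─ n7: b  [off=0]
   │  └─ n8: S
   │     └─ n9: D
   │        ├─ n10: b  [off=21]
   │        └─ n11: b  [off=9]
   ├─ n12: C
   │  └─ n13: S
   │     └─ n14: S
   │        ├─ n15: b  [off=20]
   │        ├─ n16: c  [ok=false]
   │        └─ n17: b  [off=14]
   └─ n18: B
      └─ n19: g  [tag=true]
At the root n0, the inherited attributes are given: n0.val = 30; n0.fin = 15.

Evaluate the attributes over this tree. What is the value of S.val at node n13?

27

1. n0.val = 30  [given at root]
2. n0.fin = 15  [given at root]
3. n1.fin = 10  [S.val * 3 - 80]
4. n1.off = 18  [S.val + S.fin - 27]
5. n2.cnt = 19  [C₀.fin * -1 + 29]
6. n4.val = -4  [-4]
7. n4.fin = -5  [-5]
8. n5.tag = true  [terminal]
9. n4.pre = false  [S.fin > -5]
10. n4.hot = 1  [S.fin * -2 - 9]
11. n6.ok = false  [terminal]
12. n7.off = 0  [terminal]
13. n3.pre = 21  [b.off * -2 + 21]
14. n3.mk = "pn"  ["pn"]
15. n8.val = -4  [-4]
16. n8.fin = 18  [len(A.mk) + 16]
17. n9.acc = 15  [S.val + S.fin + 1]
18. n10.off = 21  [terminal]
19. n11.off = 9  [terminal]
20. n9.idx = "yw"  ["yw"]
21. n9.ok = "xz"  ["xz"]
22. n8.pre = true  [S.fin > 17]
23. n8.hot = 29  [S.fin + 11]
24. n2.sig = -4  [(if S.pre then B.cnt else S.hot) - 23]
25. n2.val = 30  [S.hot * 2 - 28]
26. n12.fin = 0  [C₀.fin - 10]
27. n12.off = 3  [B₀.sig + 7]
28. n13.val = 27  [C.off + C.fin + 24]
29. n13.fin = 25  [C.off + 22]
30. n14.val = 25  [S₀.fin]
31. n14.fin = 7  [S₀.fin + S₀.val - 45]
32. n15.off = 20  [terminal]
33. n16.ok = false  [terminal]
34. n17.off = 14  [terminal]
35. n14.pre = false  [c.ok == true]
36. n14.hot = 1  [b₁.off * -2 + 29]
37. n13.pre = false  [false]
38. n13.hot = 24  [S₁.hot * -2 + 26]
39. n12.env = false  [S.hot == C.fin]
40. n12.wid = 4  [C.off + 1]
41. n18.cnt = 17  [(if C₁.env then B₀.val else C₁.wid) + 13]
42. n19.tag = true  [terminal]
43. n18.sig = 5  [B.cnt - 12]
44. n18.val = 24  [B.cnt * 3 - 27]
45. n1.env = false  [C₁.env == true]
46. n1.wid = 2  [C₀.fin - 8]
47. n0.pre = true  [C.env == false]
48. n0.hot = 5  [S.fin - 10]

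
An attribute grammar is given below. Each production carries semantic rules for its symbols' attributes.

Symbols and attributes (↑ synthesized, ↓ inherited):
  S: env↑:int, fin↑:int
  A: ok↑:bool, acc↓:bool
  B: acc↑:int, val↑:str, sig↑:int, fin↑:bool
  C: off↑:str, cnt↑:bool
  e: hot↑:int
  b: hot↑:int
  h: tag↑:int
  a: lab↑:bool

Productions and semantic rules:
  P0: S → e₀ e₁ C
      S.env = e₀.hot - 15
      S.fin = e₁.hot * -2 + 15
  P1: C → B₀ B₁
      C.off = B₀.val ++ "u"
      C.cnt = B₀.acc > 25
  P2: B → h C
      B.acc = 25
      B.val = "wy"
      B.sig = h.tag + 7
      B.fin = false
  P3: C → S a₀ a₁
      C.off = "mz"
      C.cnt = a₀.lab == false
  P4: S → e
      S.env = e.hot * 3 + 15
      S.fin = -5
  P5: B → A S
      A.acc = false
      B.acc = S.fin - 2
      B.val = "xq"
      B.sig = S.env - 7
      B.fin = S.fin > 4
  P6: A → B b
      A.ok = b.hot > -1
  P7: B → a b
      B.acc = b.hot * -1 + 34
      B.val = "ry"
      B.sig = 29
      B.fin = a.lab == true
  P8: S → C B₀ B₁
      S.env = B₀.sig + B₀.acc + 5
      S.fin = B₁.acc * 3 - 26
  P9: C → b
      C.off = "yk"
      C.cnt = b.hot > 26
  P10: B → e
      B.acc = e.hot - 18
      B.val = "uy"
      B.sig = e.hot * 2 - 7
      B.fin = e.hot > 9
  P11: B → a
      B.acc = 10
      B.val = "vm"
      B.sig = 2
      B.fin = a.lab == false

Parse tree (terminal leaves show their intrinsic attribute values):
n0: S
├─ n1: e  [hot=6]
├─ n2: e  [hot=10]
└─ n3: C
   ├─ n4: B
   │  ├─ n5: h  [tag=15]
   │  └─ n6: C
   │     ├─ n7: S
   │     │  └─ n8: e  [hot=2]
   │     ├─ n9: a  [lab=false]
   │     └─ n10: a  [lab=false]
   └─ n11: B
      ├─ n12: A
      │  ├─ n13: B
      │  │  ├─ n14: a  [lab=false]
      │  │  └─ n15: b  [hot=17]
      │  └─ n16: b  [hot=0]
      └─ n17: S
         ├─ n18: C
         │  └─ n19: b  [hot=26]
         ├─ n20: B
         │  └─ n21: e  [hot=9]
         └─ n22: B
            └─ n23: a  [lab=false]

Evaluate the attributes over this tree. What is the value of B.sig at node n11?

0

1. n1.hot = 6  [terminal]
2. n2.hot = 10  [terminal]
3. n5.tag = 15  [terminal]
4. n8.hot = 2  [terminal]
5. n7.env = 21  [e.hot * 3 + 15]
6. n7.fin = -5  [-5]
7. n9.lab = false  [terminal]
8. n10.lab = false  [terminal]
9. n6.off = "mz"  ["mz"]
10. n6.cnt = true  [a₀.lab == false]
11. n4.acc = 25  [25]
12. n4.val = "wy"  ["wy"]
13. n4.sig = 22  [h.tag + 7]
14. n4.fin = false  [false]
15. n12.acc = false  [false]
16. n14.lab = false  [terminal]
17. n15.hot = 17  [terminal]
18. n13.acc = 17  [b.hot * -1 + 34]
19. n13.val = "ry"  ["ry"]
20. n13.sig = 29  [29]
21. n13.fin = false  [a.lab == true]
22. n16.hot = 0  [terminal]
23. n12.ok = true  [b.hot > -1]
24. n19.hot = 26  [terminal]
25. n18.off = "yk"  ["yk"]
26. n18.cnt = false  [b.hot > 26]
27. n21.hot = 9  [terminal]
28. n20.acc = -9  [e.hot - 18]
29. n20.val = "uy"  ["uy"]
30. n20.sig = 11  [e.hot * 2 - 7]
31. n20.fin = false  [e.hot > 9]
32. n23.lab = false  [terminal]
33. n22.acc = 10  [10]
34. n22.val = "vm"  ["vm"]
35. n22.sig = 2  [2]
36. n22.fin = true  [a.lab == false]
37. n17.env = 7  [B₀.sig + B₀.acc + 5]
38. n17.fin = 4  [B₁.acc * 3 - 26]
39. n11.acc = 2  [S.fin - 2]
40. n11.val = "xq"  ["xq"]
41. n11.sig = 0  [S.env - 7]
42. n11.fin = false  [S.fin > 4]
43. n3.off = "wyu"  [B₀.val ++ "u"]
44. n3.cnt = false  [B₀.acc > 25]
45. n0.env = -9  [e₀.hot - 15]
46. n0.fin = -5  [e₁.hot * -2 + 15]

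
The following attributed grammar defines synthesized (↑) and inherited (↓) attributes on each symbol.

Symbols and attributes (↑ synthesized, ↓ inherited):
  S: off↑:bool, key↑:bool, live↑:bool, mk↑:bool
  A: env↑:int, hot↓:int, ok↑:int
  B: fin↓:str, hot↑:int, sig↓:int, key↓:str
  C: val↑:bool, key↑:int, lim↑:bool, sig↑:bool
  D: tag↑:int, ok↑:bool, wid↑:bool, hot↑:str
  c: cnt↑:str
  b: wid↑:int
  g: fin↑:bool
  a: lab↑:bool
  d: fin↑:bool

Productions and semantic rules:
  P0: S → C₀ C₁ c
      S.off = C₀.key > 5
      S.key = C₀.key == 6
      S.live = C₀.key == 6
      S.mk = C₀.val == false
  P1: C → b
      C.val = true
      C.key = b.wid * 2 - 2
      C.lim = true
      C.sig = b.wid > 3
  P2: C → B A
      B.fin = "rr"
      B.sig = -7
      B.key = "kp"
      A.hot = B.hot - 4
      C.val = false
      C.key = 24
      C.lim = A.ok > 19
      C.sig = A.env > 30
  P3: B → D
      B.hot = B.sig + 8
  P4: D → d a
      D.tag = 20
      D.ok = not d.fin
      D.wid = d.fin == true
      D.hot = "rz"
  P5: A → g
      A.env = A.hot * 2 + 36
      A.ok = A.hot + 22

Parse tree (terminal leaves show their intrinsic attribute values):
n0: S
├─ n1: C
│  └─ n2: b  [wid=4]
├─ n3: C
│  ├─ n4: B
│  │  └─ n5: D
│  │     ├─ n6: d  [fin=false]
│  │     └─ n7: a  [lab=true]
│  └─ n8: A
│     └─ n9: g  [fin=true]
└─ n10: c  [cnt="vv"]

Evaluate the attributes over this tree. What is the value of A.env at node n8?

30

1. n2.wid = 4  [terminal]
2. n1.val = true  [true]
3. n1.key = 6  [b.wid * 2 - 2]
4. n1.lim = true  [true]
5. n1.sig = true  [b.wid > 3]
6. n4.fin = "rr"  ["rr"]
7. n4.sig = -7  [-7]
8. n4.key = "kp"  ["kp"]
9. n6.fin = false  [terminal]
10. n7.lab = true  [terminal]
11. n5.tag = 20  [20]
12. n5.ok = true  [not d.fin]
13. n5.wid = false  [d.fin == true]
14. n5.hot = "rz"  ["rz"]
15. n4.hot = 1  [B.sig + 8]
16. n8.hot = -3  [B.hot - 4]
17. n9.fin = true  [terminal]
18. n8.env = 30  [A.hot * 2 + 36]
19. n8.ok = 19  [A.hot + 22]
20. n3.val = false  [false]
21. n3.key = 24  [24]
22. n3.lim = false  [A.ok > 19]
23. n3.sig = false  [A.env > 30]
24. n10.cnt = "vv"  [terminal]
25. n0.off = true  [C₀.key > 5]
26. n0.key = true  [C₀.key == 6]
27. n0.live = true  [C₀.key == 6]
28. n0.mk = false  [C₀.val == false]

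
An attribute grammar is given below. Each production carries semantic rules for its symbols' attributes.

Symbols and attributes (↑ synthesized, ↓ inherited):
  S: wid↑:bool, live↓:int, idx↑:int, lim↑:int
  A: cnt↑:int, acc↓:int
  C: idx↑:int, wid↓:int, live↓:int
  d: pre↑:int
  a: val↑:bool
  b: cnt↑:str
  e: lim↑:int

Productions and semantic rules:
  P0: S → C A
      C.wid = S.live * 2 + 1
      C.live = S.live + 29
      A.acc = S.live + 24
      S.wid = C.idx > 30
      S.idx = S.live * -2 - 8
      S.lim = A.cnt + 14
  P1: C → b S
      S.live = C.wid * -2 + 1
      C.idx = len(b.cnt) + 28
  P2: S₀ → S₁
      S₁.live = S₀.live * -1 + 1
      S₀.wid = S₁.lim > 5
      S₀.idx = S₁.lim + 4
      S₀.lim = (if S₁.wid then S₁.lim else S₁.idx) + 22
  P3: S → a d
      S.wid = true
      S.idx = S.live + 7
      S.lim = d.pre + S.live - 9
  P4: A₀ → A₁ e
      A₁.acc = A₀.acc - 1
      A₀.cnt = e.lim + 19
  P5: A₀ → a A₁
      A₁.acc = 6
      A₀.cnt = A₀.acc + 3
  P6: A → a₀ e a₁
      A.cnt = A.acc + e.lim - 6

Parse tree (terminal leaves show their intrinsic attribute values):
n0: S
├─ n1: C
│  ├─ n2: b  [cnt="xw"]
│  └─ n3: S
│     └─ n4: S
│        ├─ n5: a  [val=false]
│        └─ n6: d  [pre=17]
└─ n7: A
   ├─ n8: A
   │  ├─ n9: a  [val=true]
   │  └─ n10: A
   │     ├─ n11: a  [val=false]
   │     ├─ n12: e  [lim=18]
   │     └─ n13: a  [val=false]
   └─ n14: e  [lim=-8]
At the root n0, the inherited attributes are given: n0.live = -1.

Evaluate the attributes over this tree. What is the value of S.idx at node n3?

10

1. n0.live = -1  [given at root]
2. n1.wid = -1  [S.live * 2 + 1]
3. n1.live = 28  [S.live + 29]
4. n2.cnt = "xw"  [terminal]
5. n3.live = 3  [C.wid * -2 + 1]
6. n4.live = -2  [S₀.live * -1 + 1]
7. n5.val = false  [terminal]
8. n6.pre = 17  [terminal]
9. n4.wid = true  [true]
10. n4.idx = 5  [S.live + 7]
11. n4.lim = 6  [d.pre + S.live - 9]
12. n3.wid = true  [S₁.lim > 5]
13. n3.idx = 10  [S₁.lim + 4]
14. n3.lim = 28  [(if S₁.wid then S₁.lim else S₁.idx) + 22]
15. n1.idx = 30  [len(b.cnt) + 28]
16. n7.acc = 23  [S.live + 24]
17. n8.acc = 22  [A₀.acc - 1]
18. n9.val = true  [terminal]
19. n10.acc = 6  [6]
20. n11.val = false  [terminal]
21. n12.lim = 18  [terminal]
22. n13.val = false  [terminal]
23. n10.cnt = 18  [A.acc + e.lim - 6]
24. n8.cnt = 25  [A₀.acc + 3]
25. n14.lim = -8  [terminal]
26. n7.cnt = 11  [e.lim + 19]
27. n0.wid = false  [C.idx > 30]
28. n0.idx = -6  [S.live * -2 - 8]
29. n0.lim = 25  [A.cnt + 14]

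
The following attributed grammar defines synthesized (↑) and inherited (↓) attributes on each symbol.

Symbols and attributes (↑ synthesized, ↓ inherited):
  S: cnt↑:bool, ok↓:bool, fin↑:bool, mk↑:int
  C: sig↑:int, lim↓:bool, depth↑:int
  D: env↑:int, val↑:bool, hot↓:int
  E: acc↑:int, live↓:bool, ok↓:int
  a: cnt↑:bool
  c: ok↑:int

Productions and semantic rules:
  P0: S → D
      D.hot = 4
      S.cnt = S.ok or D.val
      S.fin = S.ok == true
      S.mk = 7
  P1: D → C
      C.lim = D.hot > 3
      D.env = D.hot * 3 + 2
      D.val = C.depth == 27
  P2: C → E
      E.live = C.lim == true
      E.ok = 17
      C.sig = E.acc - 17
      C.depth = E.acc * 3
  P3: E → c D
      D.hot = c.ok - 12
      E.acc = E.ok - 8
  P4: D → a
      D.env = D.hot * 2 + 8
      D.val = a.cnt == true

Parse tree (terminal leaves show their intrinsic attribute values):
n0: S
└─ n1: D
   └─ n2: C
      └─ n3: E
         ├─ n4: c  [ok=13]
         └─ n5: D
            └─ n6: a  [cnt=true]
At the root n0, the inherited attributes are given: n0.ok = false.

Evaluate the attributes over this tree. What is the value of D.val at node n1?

1. n0.ok = false  [given at root]
2. n1.hot = 4  [4]
3. n2.lim = true  [D.hot > 3]
4. n3.live = true  [C.lim == true]
5. n3.ok = 17  [17]
6. n4.ok = 13  [terminal]
7. n5.hot = 1  [c.ok - 12]
8. n6.cnt = true  [terminal]
9. n5.env = 10  [D.hot * 2 + 8]
10. n5.val = true  [a.cnt == true]
11. n3.acc = 9  [E.ok - 8]
12. n2.sig = -8  [E.acc - 17]
13. n2.depth = 27  [E.acc * 3]
14. n1.env = 14  [D.hot * 3 + 2]
15. n1.val = true  [C.depth == 27]
16. n0.cnt = true  [S.ok or D.val]
17. n0.fin = false  [S.ok == true]
18. n0.mk = 7  [7]

true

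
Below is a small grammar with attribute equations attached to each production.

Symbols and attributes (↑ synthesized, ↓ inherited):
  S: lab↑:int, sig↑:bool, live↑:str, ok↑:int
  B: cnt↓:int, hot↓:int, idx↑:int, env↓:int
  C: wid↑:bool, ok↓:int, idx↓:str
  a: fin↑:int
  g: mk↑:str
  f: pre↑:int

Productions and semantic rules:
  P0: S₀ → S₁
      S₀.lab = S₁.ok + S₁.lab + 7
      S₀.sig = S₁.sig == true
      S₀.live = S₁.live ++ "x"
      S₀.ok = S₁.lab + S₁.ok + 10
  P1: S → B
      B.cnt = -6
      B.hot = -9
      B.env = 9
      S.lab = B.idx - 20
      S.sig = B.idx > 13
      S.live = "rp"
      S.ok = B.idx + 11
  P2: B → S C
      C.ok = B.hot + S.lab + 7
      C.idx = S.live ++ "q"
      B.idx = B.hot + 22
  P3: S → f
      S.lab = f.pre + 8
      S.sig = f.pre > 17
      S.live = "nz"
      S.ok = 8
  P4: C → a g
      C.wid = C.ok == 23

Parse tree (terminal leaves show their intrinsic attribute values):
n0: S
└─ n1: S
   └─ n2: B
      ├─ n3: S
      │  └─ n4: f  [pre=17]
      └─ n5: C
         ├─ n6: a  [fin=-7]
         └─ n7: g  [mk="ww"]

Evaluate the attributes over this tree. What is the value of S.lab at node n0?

1. n2.cnt = -6  [-6]
2. n2.hot = -9  [-9]
3. n2.env = 9  [9]
4. n4.pre = 17  [terminal]
5. n3.lab = 25  [f.pre + 8]
6. n3.sig = false  [f.pre > 17]
7. n3.live = "nz"  ["nz"]
8. n3.ok = 8  [8]
9. n5.ok = 23  [B.hot + S.lab + 7]
10. n5.idx = "nzq"  [S.live ++ "q"]
11. n6.fin = -7  [terminal]
12. n7.mk = "ww"  [terminal]
13. n5.wid = true  [C.ok == 23]
14. n2.idx = 13  [B.hot + 22]
15. n1.lab = -7  [B.idx - 20]
16. n1.sig = false  [B.idx > 13]
17. n1.live = "rp"  ["rp"]
18. n1.ok = 24  [B.idx + 11]
19. n0.lab = 24  [S₁.ok + S₁.lab + 7]
20. n0.sig = false  [S₁.sig == true]
21. n0.live = "rpx"  [S₁.live ++ "x"]
22. n0.ok = 27  [S₁.lab + S₁.ok + 10]

24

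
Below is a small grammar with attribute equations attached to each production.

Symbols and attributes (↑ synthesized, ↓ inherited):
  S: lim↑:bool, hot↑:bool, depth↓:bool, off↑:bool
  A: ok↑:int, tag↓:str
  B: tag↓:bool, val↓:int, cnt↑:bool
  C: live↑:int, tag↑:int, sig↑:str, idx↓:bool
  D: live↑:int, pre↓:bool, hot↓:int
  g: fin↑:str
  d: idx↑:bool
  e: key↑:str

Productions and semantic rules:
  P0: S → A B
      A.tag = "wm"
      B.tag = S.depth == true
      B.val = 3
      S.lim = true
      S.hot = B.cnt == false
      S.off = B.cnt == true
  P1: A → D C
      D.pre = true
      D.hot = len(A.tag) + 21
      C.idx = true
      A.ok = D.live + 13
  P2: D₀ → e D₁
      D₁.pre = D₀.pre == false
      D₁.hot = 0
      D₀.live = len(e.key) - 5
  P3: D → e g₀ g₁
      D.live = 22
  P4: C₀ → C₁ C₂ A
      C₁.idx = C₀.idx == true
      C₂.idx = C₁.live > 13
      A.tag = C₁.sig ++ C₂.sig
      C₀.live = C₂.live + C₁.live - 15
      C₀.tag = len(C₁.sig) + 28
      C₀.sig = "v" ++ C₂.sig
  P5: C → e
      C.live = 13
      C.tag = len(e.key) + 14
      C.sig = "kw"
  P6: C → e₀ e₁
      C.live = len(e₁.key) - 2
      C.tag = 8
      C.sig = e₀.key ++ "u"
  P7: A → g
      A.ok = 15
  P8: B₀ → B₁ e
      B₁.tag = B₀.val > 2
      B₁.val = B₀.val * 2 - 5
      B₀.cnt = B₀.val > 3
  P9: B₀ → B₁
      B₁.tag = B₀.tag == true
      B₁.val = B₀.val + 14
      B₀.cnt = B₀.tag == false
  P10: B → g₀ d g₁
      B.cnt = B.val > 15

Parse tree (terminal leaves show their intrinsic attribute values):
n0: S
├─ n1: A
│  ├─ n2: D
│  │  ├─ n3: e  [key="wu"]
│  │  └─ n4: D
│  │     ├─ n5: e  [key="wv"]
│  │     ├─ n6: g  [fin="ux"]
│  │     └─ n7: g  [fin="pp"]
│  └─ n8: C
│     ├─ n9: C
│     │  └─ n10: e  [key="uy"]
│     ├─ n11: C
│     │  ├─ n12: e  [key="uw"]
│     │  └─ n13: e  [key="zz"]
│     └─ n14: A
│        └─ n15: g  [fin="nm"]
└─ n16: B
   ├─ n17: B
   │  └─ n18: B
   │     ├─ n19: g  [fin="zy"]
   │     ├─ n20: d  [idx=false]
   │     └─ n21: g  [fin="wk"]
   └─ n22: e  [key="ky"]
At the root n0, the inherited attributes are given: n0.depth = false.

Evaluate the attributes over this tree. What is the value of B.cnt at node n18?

false

1. n0.depth = false  [given at root]
2. n1.tag = "wm"  ["wm"]
3. n2.pre = true  [true]
4. n2.hot = 23  [len(A.tag) + 21]
5. n3.key = "wu"  [terminal]
6. n4.pre = false  [D₀.pre == false]
7. n4.hot = 0  [0]
8. n5.key = "wv"  [terminal]
9. n6.fin = "ux"  [terminal]
10. n7.fin = "pp"  [terminal]
11. n4.live = 22  [22]
12. n2.live = -3  [len(e.key) - 5]
13. n8.idx = true  [true]
14. n9.idx = true  [C₀.idx == true]
15. n10.key = "uy"  [terminal]
16. n9.live = 13  [13]
17. n9.tag = 16  [len(e.key) + 14]
18. n9.sig = "kw"  ["kw"]
19. n11.idx = false  [C₁.live > 13]
20. n12.key = "uw"  [terminal]
21. n13.key = "zz"  [terminal]
22. n11.live = 0  [len(e₁.key) - 2]
23. n11.tag = 8  [8]
24. n11.sig = "uwu"  [e₀.key ++ "u"]
25. n14.tag = "kwuwu"  [C₁.sig ++ C₂.sig]
26. n15.fin = "nm"  [terminal]
27. n14.ok = 15  [15]
28. n8.live = -2  [C₂.live + C₁.live - 15]
29. n8.tag = 30  [len(C₁.sig) + 28]
30. n8.sig = "vuwu"  ["v" ++ C₂.sig]
31. n1.ok = 10  [D.live + 13]
32. n16.tag = false  [S.depth == true]
33. n16.val = 3  [3]
34. n17.tag = true  [B₀.val > 2]
35. n17.val = 1  [B₀.val * 2 - 5]
36. n18.tag = true  [B₀.tag == true]
37. n18.val = 15  [B₀.val + 14]
38. n19.fin = "zy"  [terminal]
39. n20.idx = false  [terminal]
40. n21.fin = "wk"  [terminal]
41. n18.cnt = false  [B.val > 15]
42. n17.cnt = false  [B₀.tag == false]
43. n22.key = "ky"  [terminal]
44. n16.cnt = false  [B₀.val > 3]
45. n0.lim = true  [true]
46. n0.hot = true  [B.cnt == false]
47. n0.off = false  [B.cnt == true]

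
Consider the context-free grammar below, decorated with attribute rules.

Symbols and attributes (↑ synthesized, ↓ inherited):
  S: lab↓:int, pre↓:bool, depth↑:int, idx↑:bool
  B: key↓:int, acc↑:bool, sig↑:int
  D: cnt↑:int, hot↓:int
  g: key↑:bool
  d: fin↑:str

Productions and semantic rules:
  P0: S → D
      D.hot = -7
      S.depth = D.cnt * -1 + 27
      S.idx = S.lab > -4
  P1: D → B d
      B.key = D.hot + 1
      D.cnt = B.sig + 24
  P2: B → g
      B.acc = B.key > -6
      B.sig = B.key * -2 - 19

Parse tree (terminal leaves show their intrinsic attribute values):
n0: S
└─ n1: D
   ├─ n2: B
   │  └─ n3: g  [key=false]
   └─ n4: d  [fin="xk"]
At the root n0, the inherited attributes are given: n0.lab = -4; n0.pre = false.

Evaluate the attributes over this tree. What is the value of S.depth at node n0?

10

1. n0.lab = -4  [given at root]
2. n0.pre = false  [given at root]
3. n1.hot = -7  [-7]
4. n2.key = -6  [D.hot + 1]
5. n3.key = false  [terminal]
6. n2.acc = false  [B.key > -6]
7. n2.sig = -7  [B.key * -2 - 19]
8. n4.fin = "xk"  [terminal]
9. n1.cnt = 17  [B.sig + 24]
10. n0.depth = 10  [D.cnt * -1 + 27]
11. n0.idx = false  [S.lab > -4]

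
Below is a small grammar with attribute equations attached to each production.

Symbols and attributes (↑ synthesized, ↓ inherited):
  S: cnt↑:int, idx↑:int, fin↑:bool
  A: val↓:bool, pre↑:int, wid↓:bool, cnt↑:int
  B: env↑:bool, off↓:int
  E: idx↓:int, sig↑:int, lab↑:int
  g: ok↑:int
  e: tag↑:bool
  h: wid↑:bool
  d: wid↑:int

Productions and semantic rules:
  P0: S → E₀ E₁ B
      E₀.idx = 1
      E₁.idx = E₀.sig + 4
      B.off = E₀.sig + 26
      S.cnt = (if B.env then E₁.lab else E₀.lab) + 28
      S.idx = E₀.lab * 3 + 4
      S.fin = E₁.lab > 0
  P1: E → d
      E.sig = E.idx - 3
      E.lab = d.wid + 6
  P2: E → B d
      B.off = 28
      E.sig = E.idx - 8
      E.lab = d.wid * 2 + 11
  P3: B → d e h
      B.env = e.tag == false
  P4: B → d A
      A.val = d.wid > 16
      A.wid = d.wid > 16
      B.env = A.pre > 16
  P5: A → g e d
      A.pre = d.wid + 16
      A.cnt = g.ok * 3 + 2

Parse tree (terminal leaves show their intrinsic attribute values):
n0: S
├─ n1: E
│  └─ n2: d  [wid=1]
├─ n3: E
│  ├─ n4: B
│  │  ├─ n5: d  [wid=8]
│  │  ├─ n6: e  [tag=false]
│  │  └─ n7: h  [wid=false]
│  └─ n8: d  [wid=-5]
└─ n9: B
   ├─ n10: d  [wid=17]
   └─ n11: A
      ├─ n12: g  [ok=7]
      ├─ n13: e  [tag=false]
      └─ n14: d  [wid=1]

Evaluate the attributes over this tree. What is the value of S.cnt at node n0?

1. n1.idx = 1  [1]
2. n2.wid = 1  [terminal]
3. n1.sig = -2  [E.idx - 3]
4. n1.lab = 7  [d.wid + 6]
5. n3.idx = 2  [E₀.sig + 4]
6. n4.off = 28  [28]
7. n5.wid = 8  [terminal]
8. n6.tag = false  [terminal]
9. n7.wid = false  [terminal]
10. n4.env = true  [e.tag == false]
11. n8.wid = -5  [terminal]
12. n3.sig = -6  [E.idx - 8]
13. n3.lab = 1  [d.wid * 2 + 11]
14. n9.off = 24  [E₀.sig + 26]
15. n10.wid = 17  [terminal]
16. n11.val = true  [d.wid > 16]
17. n11.wid = true  [d.wid > 16]
18. n12.ok = 7  [terminal]
19. n13.tag = false  [terminal]
20. n14.wid = 1  [terminal]
21. n11.pre = 17  [d.wid + 16]
22. n11.cnt = 23  [g.ok * 3 + 2]
23. n9.env = true  [A.pre > 16]
24. n0.cnt = 29  [(if B.env then E₁.lab else E₀.lab) + 28]
25. n0.idx = 25  [E₀.lab * 3 + 4]
26. n0.fin = true  [E₁.lab > 0]

29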